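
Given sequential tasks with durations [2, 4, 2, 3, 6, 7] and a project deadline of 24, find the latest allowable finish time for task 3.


LF(activity 3) = deadline - sum of successor durations
Successors: activities 4 through 6 with durations [3, 6, 7]
Sum of successor durations = 16
LF = 24 - 16 = 8

8


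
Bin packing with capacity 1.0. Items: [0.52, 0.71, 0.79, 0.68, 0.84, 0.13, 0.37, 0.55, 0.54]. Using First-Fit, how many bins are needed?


Place items sequentially using First-Fit:
  Item 0.52 -> new Bin 1
  Item 0.71 -> new Bin 2
  Item 0.79 -> new Bin 3
  Item 0.68 -> new Bin 4
  Item 0.84 -> new Bin 5
  Item 0.13 -> Bin 1 (now 0.65)
  Item 0.37 -> new Bin 6
  Item 0.55 -> Bin 6 (now 0.92)
  Item 0.54 -> new Bin 7
Total bins used = 7

7


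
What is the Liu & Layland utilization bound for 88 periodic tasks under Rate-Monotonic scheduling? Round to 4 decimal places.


Compute 2^(1/88) = 1.0079077751
Subtract 1: 1.0079077751 - 1 = 0.0079077751
Multiply by n: 88 * 0.0079077751 = 0.6958842088
Round to 4 dp: 0.6959

0.6959


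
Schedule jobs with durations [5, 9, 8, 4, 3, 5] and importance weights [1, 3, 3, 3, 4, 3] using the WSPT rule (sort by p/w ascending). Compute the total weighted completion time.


Compute p/w ratios and sort ascending (WSPT): [(3, 4), (4, 3), (5, 3), (8, 3), (9, 3), (5, 1)]
Compute weighted completion times:
  Job (p=3,w=4): C=3, w*C=4*3=12
  Job (p=4,w=3): C=7, w*C=3*7=21
  Job (p=5,w=3): C=12, w*C=3*12=36
  Job (p=8,w=3): C=20, w*C=3*20=60
  Job (p=9,w=3): C=29, w*C=3*29=87
  Job (p=5,w=1): C=34, w*C=1*34=34
Total weighted completion time = 250

250


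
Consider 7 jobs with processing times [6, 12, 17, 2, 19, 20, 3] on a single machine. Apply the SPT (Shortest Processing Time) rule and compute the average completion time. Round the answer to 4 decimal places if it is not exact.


Sort jobs by processing time (SPT order): [2, 3, 6, 12, 17, 19, 20]
Compute completion times sequentially:
  Job 1: processing = 2, completes at 2
  Job 2: processing = 3, completes at 5
  Job 3: processing = 6, completes at 11
  Job 4: processing = 12, completes at 23
  Job 5: processing = 17, completes at 40
  Job 6: processing = 19, completes at 59
  Job 7: processing = 20, completes at 79
Sum of completion times = 219
Average completion time = 219/7 = 31.2857

31.2857


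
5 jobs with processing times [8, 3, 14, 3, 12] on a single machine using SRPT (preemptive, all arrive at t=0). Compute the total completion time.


Since all jobs arrive at t=0, SRPT equals SPT ordering.
SPT order: [3, 3, 8, 12, 14]
Completion times:
  Job 1: p=3, C=3
  Job 2: p=3, C=6
  Job 3: p=8, C=14
  Job 4: p=12, C=26
  Job 5: p=14, C=40
Total completion time = 3 + 6 + 14 + 26 + 40 = 89

89


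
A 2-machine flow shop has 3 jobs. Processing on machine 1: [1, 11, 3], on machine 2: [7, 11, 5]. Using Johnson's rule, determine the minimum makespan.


Apply Johnson's rule:
  Group 1 (a <= b): [(1, 1, 7), (3, 3, 5), (2, 11, 11)]
  Group 2 (a > b): []
Optimal job order: [1, 3, 2]
Schedule:
  Job 1: M1 done at 1, M2 done at 8
  Job 3: M1 done at 4, M2 done at 13
  Job 2: M1 done at 15, M2 done at 26
Makespan = 26

26


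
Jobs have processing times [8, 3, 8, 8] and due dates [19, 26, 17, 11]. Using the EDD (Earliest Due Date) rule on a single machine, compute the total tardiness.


Sort by due date (EDD order): [(8, 11), (8, 17), (8, 19), (3, 26)]
Compute completion times and tardiness:
  Job 1: p=8, d=11, C=8, tardiness=max(0,8-11)=0
  Job 2: p=8, d=17, C=16, tardiness=max(0,16-17)=0
  Job 3: p=8, d=19, C=24, tardiness=max(0,24-19)=5
  Job 4: p=3, d=26, C=27, tardiness=max(0,27-26)=1
Total tardiness = 6

6


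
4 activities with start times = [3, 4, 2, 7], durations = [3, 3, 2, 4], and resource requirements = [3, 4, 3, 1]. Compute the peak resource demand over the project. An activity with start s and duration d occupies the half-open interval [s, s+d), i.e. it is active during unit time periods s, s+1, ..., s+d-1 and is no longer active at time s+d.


Each activity i is active on [start_i, start_i + duration_i).
Compute total resource usage per time slot:
  t=0: active resources = [], total = 0
  t=1: active resources = [], total = 0
  t=2: active resources = [3], total = 3
  t=3: active resources = [3, 3], total = 6
  t=4: active resources = [3, 4], total = 7
  t=5: active resources = [3, 4], total = 7
  t=6: active resources = [4], total = 4
  t=7: active resources = [1], total = 1
  t=8: active resources = [1], total = 1
  t=9: active resources = [1], total = 1
  t=10: active resources = [1], total = 1
Peak resource demand = 7

7


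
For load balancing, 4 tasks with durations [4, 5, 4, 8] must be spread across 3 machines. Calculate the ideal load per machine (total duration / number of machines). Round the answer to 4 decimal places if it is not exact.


Total processing time = 4 + 5 + 4 + 8 = 21
Number of machines = 3
Ideal balanced load = 21 / 3 = 7.0

7.0


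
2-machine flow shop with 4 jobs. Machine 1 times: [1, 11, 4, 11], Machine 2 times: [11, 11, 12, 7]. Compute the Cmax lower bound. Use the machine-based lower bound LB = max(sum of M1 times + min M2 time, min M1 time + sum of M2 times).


LB1 = sum(M1 times) + min(M2 times) = 27 + 7 = 34
LB2 = min(M1 times) + sum(M2 times) = 1 + 41 = 42
Lower bound = max(LB1, LB2) = max(34, 42) = 42

42


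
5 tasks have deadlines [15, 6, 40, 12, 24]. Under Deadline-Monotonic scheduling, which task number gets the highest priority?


Sort tasks by relative deadline (ascending):
  Task 2: deadline = 6
  Task 4: deadline = 12
  Task 1: deadline = 15
  Task 5: deadline = 24
  Task 3: deadline = 40
Priority order (highest first): [2, 4, 1, 5, 3]
Highest priority task = 2

2


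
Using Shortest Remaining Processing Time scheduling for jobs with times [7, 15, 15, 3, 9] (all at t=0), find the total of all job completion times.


Since all jobs arrive at t=0, SRPT equals SPT ordering.
SPT order: [3, 7, 9, 15, 15]
Completion times:
  Job 1: p=3, C=3
  Job 2: p=7, C=10
  Job 3: p=9, C=19
  Job 4: p=15, C=34
  Job 5: p=15, C=49
Total completion time = 3 + 10 + 19 + 34 + 49 = 115

115


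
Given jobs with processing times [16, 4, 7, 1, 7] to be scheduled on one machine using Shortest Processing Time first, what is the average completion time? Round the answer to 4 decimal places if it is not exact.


Sort jobs by processing time (SPT order): [1, 4, 7, 7, 16]
Compute completion times sequentially:
  Job 1: processing = 1, completes at 1
  Job 2: processing = 4, completes at 5
  Job 3: processing = 7, completes at 12
  Job 4: processing = 7, completes at 19
  Job 5: processing = 16, completes at 35
Sum of completion times = 72
Average completion time = 72/5 = 14.4

14.4


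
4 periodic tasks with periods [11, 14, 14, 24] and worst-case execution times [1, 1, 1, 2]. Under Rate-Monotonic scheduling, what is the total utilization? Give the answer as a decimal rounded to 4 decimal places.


Compute individual utilizations (exact fractions):
  Task 1: C/T = 1/11 (approx. 0.0909)
  Task 2: C/T = 1/14 (approx. 0.0714)
  Task 3: C/T = 1/14 (approx. 0.0714)
  Task 4: C/T = 2/24 = 1/12 (approx. 0.0833)
Total utilization U = 1/11 + 1/14 + 1/14 + 1/12 = 293/924
Rounded to 4 decimal places: U = 0.3171
RM (Liu & Layland) bound for 4 tasks = 0.756828; compare with U = 293/924 (approx. 0.317100)
U <= bound, so schedulable by RM sufficient condition.

0.3171


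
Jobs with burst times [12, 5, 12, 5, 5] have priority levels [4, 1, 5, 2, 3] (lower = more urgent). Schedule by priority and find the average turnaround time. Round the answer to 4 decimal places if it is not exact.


Sort by priority (ascending = highest first):
Order: [(1, 5), (2, 5), (3, 5), (4, 12), (5, 12)]
Completion times:
  Priority 1, burst=5, C=5
  Priority 2, burst=5, C=10
  Priority 3, burst=5, C=15
  Priority 4, burst=12, C=27
  Priority 5, burst=12, C=39
Average turnaround = 96/5 = 19.2

19.2


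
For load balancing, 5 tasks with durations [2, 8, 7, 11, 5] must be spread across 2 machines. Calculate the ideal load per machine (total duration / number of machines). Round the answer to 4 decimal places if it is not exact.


Total processing time = 2 + 8 + 7 + 11 + 5 = 33
Number of machines = 2
Ideal balanced load = 33 / 2 = 16.5

16.5


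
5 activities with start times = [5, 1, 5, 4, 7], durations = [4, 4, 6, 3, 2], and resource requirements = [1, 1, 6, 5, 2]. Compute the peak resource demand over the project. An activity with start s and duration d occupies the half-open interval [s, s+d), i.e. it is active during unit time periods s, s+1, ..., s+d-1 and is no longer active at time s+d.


Each activity i is active on [start_i, start_i + duration_i).
Compute total resource usage per time slot:
  t=0: active resources = [], total = 0
  t=1: active resources = [1], total = 1
  t=2: active resources = [1], total = 1
  t=3: active resources = [1], total = 1
  t=4: active resources = [1, 5], total = 6
  t=5: active resources = [1, 6, 5], total = 12
  t=6: active resources = [1, 6, 5], total = 12
  t=7: active resources = [1, 6, 2], total = 9
  t=8: active resources = [1, 6, 2], total = 9
  t=9: active resources = [6], total = 6
  t=10: active resources = [6], total = 6
Peak resource demand = 12

12


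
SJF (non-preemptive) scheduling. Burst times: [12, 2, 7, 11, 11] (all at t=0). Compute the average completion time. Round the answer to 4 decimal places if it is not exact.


SJF order (ascending): [2, 7, 11, 11, 12]
Completion times:
  Job 1: burst=2, C=2
  Job 2: burst=7, C=9
  Job 3: burst=11, C=20
  Job 4: burst=11, C=31
  Job 5: burst=12, C=43
Average completion = 105/5 = 21.0

21.0


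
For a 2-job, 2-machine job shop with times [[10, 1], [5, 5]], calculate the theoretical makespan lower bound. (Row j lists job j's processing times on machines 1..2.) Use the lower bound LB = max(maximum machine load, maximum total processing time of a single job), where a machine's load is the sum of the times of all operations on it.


Machine loads:
  Machine 1: 10 + 5 = 15
  Machine 2: 1 + 5 = 6
Max machine load = 15
Job totals:
  Job 1: 11
  Job 2: 10
Max job total = 11
Lower bound = max(15, 11) = 15

15


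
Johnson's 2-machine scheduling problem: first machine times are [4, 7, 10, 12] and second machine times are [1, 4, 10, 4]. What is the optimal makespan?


Apply Johnson's rule:
  Group 1 (a <= b): [(3, 10, 10)]
  Group 2 (a > b): [(2, 7, 4), (4, 12, 4), (1, 4, 1)]
Optimal job order: [3, 2, 4, 1]
Schedule:
  Job 3: M1 done at 10, M2 done at 20
  Job 2: M1 done at 17, M2 done at 24
  Job 4: M1 done at 29, M2 done at 33
  Job 1: M1 done at 33, M2 done at 34
Makespan = 34

34


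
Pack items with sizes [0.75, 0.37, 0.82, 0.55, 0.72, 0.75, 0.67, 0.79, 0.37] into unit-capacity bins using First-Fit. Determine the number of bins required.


Place items sequentially using First-Fit:
  Item 0.75 -> new Bin 1
  Item 0.37 -> new Bin 2
  Item 0.82 -> new Bin 3
  Item 0.55 -> Bin 2 (now 0.92)
  Item 0.72 -> new Bin 4
  Item 0.75 -> new Bin 5
  Item 0.67 -> new Bin 6
  Item 0.79 -> new Bin 7
  Item 0.37 -> new Bin 8
Total bins used = 8

8


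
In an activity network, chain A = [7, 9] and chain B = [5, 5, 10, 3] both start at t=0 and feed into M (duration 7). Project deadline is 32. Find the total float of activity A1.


Forward pass: ES(A1) = sum of predecessors on chain A = 0
EF = ES + duration = 0 + 7 = 7
Backward pass: LF(M) = deadline = 32; LS(M) = 32 - 7 = 25
LF(A1) = LS(M) - sum(successors on chain A) = 25 - 9 = 16
LS = LF - duration = 16 - 7 = 9
Total float = LS - ES = 9 - 0 = 9

9


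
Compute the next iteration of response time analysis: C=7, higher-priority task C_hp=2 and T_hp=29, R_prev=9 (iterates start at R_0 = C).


R_next = C + ceil(R_prev / T_hp) * C_hp
ceil(9 / 29) = ceil(0.3103) = 1
Interference = 1 * 2 = 2
R_next = 7 + 2 = 9
R_next = R_prev, so the iteration has converged (response time = 9).

9


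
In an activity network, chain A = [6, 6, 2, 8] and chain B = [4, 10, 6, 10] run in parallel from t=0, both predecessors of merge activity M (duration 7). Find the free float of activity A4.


ES(A4) = sum of predecessors on chain A = 14
EF(A4) = ES + duration = 14 + 8 = 22
Successor of A4 is M. ES(M) = max(sum(A), sum(B)) = max(22, 30) = 30
Free float = ES(successor) - EF(current) = 30 - 22 = 8

8


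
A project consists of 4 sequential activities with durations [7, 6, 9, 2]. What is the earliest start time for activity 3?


Activity 3 starts after activities 1 through 2 complete.
Predecessor durations: [7, 6]
ES = 7 + 6 = 13

13


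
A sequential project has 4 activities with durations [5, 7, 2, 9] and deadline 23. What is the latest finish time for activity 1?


LF(activity 1) = deadline - sum of successor durations
Successors: activities 2 through 4 with durations [7, 2, 9]
Sum of successor durations = 18
LF = 23 - 18 = 5

5


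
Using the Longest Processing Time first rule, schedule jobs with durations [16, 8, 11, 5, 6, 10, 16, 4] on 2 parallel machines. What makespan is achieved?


Sort jobs in decreasing order (LPT): [16, 16, 11, 10, 8, 6, 5, 4]
Assign each job to the least loaded machine:
  Machine 1: jobs [16, 11, 6, 5], load = 38
  Machine 2: jobs [16, 10, 8, 4], load = 38
Makespan = max load = 38

38


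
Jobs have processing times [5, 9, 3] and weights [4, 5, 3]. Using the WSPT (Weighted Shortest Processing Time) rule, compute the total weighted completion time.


Compute p/w ratios and sort ascending (WSPT): [(3, 3), (5, 4), (9, 5)]
Compute weighted completion times:
  Job (p=3,w=3): C=3, w*C=3*3=9
  Job (p=5,w=4): C=8, w*C=4*8=32
  Job (p=9,w=5): C=17, w*C=5*17=85
Total weighted completion time = 126

126


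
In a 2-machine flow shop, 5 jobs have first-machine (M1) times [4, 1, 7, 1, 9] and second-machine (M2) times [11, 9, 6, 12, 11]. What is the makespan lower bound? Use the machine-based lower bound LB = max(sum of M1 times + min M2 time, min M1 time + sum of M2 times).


LB1 = sum(M1 times) + min(M2 times) = 22 + 6 = 28
LB2 = min(M1 times) + sum(M2 times) = 1 + 49 = 50
Lower bound = max(LB1, LB2) = max(28, 50) = 50

50


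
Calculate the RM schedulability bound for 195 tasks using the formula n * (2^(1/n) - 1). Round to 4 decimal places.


Compute 2^(1/195) = 1.0035609260
Subtract 1: 1.0035609260 - 1 = 0.0035609260
Multiply by n: 195 * 0.0035609260 = 0.6943805700
Round to 4 dp: 0.6944

0.6944


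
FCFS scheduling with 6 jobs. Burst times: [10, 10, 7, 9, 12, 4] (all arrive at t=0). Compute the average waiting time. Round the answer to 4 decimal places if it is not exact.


FCFS order (as given): [10, 10, 7, 9, 12, 4]
Waiting times:
  Job 1: wait = 0
  Job 2: wait = 10
  Job 3: wait = 20
  Job 4: wait = 27
  Job 5: wait = 36
  Job 6: wait = 48
Sum of waiting times = 141
Average waiting time = 141/6 = 23.5

23.5


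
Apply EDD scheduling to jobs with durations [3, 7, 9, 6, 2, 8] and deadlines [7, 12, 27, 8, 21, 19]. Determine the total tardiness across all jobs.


Sort by due date (EDD order): [(3, 7), (6, 8), (7, 12), (8, 19), (2, 21), (9, 27)]
Compute completion times and tardiness:
  Job 1: p=3, d=7, C=3, tardiness=max(0,3-7)=0
  Job 2: p=6, d=8, C=9, tardiness=max(0,9-8)=1
  Job 3: p=7, d=12, C=16, tardiness=max(0,16-12)=4
  Job 4: p=8, d=19, C=24, tardiness=max(0,24-19)=5
  Job 5: p=2, d=21, C=26, tardiness=max(0,26-21)=5
  Job 6: p=9, d=27, C=35, tardiness=max(0,35-27)=8
Total tardiness = 23

23


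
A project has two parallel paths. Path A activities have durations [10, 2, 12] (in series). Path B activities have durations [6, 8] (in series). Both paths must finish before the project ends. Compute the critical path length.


Path A total = 10 + 2 + 12 = 24
Path B total = 6 + 8 = 14
Critical path = longest path = max(24, 14) = 24

24


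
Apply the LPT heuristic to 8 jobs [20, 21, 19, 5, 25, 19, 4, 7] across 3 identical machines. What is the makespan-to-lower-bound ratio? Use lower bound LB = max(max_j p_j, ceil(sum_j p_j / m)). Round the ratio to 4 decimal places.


LPT order: [25, 21, 20, 19, 19, 7, 5, 4]
Machine loads after assignment: [41, 40, 39]
LPT makespan = 41
Lower bound = max(max_job, ceil(total/3)) = max(25, 40) = 40
Ratio = 41 / 40 = 1.025

1.025


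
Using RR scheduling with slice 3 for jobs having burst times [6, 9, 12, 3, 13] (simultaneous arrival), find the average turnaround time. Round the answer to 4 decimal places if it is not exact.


Time quantum = 3
Execution trace:
  J1 runs 3 units, time = 3
  J2 runs 3 units, time = 6
  J3 runs 3 units, time = 9
  J4 runs 3 units, time = 12
  J5 runs 3 units, time = 15
  J1 runs 3 units, time = 18
  J2 runs 3 units, time = 21
  J3 runs 3 units, time = 24
  J5 runs 3 units, time = 27
  J2 runs 3 units, time = 30
  J3 runs 3 units, time = 33
  J5 runs 3 units, time = 36
  J3 runs 3 units, time = 39
  J5 runs 3 units, time = 42
  J5 runs 1 units, time = 43
Finish times: [18, 30, 39, 12, 43]
Average turnaround = 142/5 = 28.4

28.4


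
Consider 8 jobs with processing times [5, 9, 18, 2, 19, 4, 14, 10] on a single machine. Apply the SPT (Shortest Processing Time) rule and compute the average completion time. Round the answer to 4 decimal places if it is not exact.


Sort jobs by processing time (SPT order): [2, 4, 5, 9, 10, 14, 18, 19]
Compute completion times sequentially:
  Job 1: processing = 2, completes at 2
  Job 2: processing = 4, completes at 6
  Job 3: processing = 5, completes at 11
  Job 4: processing = 9, completes at 20
  Job 5: processing = 10, completes at 30
  Job 6: processing = 14, completes at 44
  Job 7: processing = 18, completes at 62
  Job 8: processing = 19, completes at 81
Sum of completion times = 256
Average completion time = 256/8 = 32.0

32.0


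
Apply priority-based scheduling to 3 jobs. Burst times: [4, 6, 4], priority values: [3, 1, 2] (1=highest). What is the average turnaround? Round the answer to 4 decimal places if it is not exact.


Sort by priority (ascending = highest first):
Order: [(1, 6), (2, 4), (3, 4)]
Completion times:
  Priority 1, burst=6, C=6
  Priority 2, burst=4, C=10
  Priority 3, burst=4, C=14
Average turnaround = 30/3 = 10.0

10.0


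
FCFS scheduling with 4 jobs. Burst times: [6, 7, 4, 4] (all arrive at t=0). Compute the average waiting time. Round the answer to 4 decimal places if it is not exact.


FCFS order (as given): [6, 7, 4, 4]
Waiting times:
  Job 1: wait = 0
  Job 2: wait = 6
  Job 3: wait = 13
  Job 4: wait = 17
Sum of waiting times = 36
Average waiting time = 36/4 = 9.0

9.0


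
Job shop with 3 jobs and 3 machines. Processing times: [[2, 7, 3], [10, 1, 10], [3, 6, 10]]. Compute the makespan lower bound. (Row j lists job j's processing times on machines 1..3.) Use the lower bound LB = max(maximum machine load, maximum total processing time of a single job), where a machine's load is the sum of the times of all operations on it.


Machine loads:
  Machine 1: 2 + 10 + 3 = 15
  Machine 2: 7 + 1 + 6 = 14
  Machine 3: 3 + 10 + 10 = 23
Max machine load = 23
Job totals:
  Job 1: 12
  Job 2: 21
  Job 3: 19
Max job total = 21
Lower bound = max(23, 21) = 23

23


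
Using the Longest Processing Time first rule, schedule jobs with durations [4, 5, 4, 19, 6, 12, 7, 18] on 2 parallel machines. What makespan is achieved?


Sort jobs in decreasing order (LPT): [19, 18, 12, 7, 6, 5, 4, 4]
Assign each job to the least loaded machine:
  Machine 1: jobs [19, 7, 6, 4], load = 36
  Machine 2: jobs [18, 12, 5, 4], load = 39
Makespan = max load = 39

39


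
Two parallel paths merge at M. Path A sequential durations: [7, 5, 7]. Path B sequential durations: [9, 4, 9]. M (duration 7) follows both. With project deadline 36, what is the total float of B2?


Forward pass: ES(B2) = sum of predecessors on chain B = 9
EF = ES + duration = 9 + 4 = 13
Backward pass: LF(M) = deadline = 36; LS(M) = 36 - 7 = 29
LF(B2) = LS(M) - sum(successors on chain B) = 29 - 9 = 20
LS = LF - duration = 20 - 4 = 16
Total float = LS - ES = 16 - 9 = 7

7


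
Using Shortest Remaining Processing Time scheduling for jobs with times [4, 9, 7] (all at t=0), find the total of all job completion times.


Since all jobs arrive at t=0, SRPT equals SPT ordering.
SPT order: [4, 7, 9]
Completion times:
  Job 1: p=4, C=4
  Job 2: p=7, C=11
  Job 3: p=9, C=20
Total completion time = 4 + 11 + 20 = 35

35


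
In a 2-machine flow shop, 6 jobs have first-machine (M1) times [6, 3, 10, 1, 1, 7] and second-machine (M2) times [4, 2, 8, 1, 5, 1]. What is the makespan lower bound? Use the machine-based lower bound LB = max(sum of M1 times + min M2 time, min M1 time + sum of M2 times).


LB1 = sum(M1 times) + min(M2 times) = 28 + 1 = 29
LB2 = min(M1 times) + sum(M2 times) = 1 + 21 = 22
Lower bound = max(LB1, LB2) = max(29, 22) = 29

29


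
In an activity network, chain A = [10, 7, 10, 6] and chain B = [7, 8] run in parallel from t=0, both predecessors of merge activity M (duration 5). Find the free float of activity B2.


ES(B2) = sum of predecessors on chain B = 7
EF(B2) = ES + duration = 7 + 8 = 15
Successor of B2 is M. ES(M) = max(sum(A), sum(B)) = max(33, 15) = 33
Free float = ES(successor) - EF(current) = 33 - 15 = 18

18


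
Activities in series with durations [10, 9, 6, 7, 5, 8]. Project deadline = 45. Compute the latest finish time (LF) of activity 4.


LF(activity 4) = deadline - sum of successor durations
Successors: activities 5 through 6 with durations [5, 8]
Sum of successor durations = 13
LF = 45 - 13 = 32

32


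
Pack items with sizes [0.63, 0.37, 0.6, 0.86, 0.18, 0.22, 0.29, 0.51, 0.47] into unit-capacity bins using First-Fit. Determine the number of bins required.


Place items sequentially using First-Fit:
  Item 0.63 -> new Bin 1
  Item 0.37 -> Bin 1 (now 1.0)
  Item 0.6 -> new Bin 2
  Item 0.86 -> new Bin 3
  Item 0.18 -> Bin 2 (now 0.78)
  Item 0.22 -> Bin 2 (now 1.0)
  Item 0.29 -> new Bin 4
  Item 0.51 -> Bin 4 (now 0.8)
  Item 0.47 -> new Bin 5
Total bins used = 5

5


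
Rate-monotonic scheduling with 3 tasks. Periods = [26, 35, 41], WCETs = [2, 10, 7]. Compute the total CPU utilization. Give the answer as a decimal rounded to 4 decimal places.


Compute individual utilizations (exact fractions):
  Task 1: C/T = 2/26 = 1/13 (approx. 0.0769)
  Task 2: C/T = 10/35 = 2/7 (approx. 0.2857)
  Task 3: C/T = 7/41 (approx. 0.1707)
Total utilization U = 1/13 + 2/7 + 7/41 = 1990/3731
Rounded to 4 decimal places: U = 0.5334
RM (Liu & Layland) bound for 3 tasks = 0.779763; compare with U = 1990/3731 (approx. 0.533369)
U <= bound, so schedulable by RM sufficient condition.

0.5334


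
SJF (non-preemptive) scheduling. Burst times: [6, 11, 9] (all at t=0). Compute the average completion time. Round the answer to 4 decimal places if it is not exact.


SJF order (ascending): [6, 9, 11]
Completion times:
  Job 1: burst=6, C=6
  Job 2: burst=9, C=15
  Job 3: burst=11, C=26
Average completion = 47/3 = 15.6667

15.6667


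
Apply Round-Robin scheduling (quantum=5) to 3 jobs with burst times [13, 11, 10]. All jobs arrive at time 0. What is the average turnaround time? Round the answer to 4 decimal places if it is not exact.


Time quantum = 5
Execution trace:
  J1 runs 5 units, time = 5
  J2 runs 5 units, time = 10
  J3 runs 5 units, time = 15
  J1 runs 5 units, time = 20
  J2 runs 5 units, time = 25
  J3 runs 5 units, time = 30
  J1 runs 3 units, time = 33
  J2 runs 1 units, time = 34
Finish times: [33, 34, 30]
Average turnaround = 97/3 = 32.3333

32.3333


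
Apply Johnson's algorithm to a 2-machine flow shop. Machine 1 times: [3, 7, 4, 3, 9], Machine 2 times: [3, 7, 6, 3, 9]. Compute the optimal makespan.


Apply Johnson's rule:
  Group 1 (a <= b): [(1, 3, 3), (4, 3, 3), (3, 4, 6), (2, 7, 7), (5, 9, 9)]
  Group 2 (a > b): []
Optimal job order: [1, 4, 3, 2, 5]
Schedule:
  Job 1: M1 done at 3, M2 done at 6
  Job 4: M1 done at 6, M2 done at 9
  Job 3: M1 done at 10, M2 done at 16
  Job 2: M1 done at 17, M2 done at 24
  Job 5: M1 done at 26, M2 done at 35
Makespan = 35

35


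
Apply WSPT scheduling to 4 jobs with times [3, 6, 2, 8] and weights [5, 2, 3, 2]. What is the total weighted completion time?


Compute p/w ratios and sort ascending (WSPT): [(3, 5), (2, 3), (6, 2), (8, 2)]
Compute weighted completion times:
  Job (p=3,w=5): C=3, w*C=5*3=15
  Job (p=2,w=3): C=5, w*C=3*5=15
  Job (p=6,w=2): C=11, w*C=2*11=22
  Job (p=8,w=2): C=19, w*C=2*19=38
Total weighted completion time = 90

90


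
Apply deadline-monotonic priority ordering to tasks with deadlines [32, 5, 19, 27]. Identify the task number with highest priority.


Sort tasks by relative deadline (ascending):
  Task 2: deadline = 5
  Task 3: deadline = 19
  Task 4: deadline = 27
  Task 1: deadline = 32
Priority order (highest first): [2, 3, 4, 1]
Highest priority task = 2

2


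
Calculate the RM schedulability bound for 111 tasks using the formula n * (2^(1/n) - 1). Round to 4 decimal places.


Compute 2^(1/111) = 1.0062641072
Subtract 1: 1.0062641072 - 1 = 0.0062641072
Multiply by n: 111 * 0.0062641072 = 0.6953158992
Round to 4 dp: 0.6953

0.6953


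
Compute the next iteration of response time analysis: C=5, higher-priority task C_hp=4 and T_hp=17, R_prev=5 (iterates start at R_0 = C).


R_next = C + ceil(R_prev / T_hp) * C_hp
ceil(5 / 17) = ceil(0.2941) = 1
Interference = 1 * 4 = 4
R_next = 5 + 4 = 9

9


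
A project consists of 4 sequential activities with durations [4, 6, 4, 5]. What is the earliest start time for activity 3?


Activity 3 starts after activities 1 through 2 complete.
Predecessor durations: [4, 6]
ES = 4 + 6 = 10

10


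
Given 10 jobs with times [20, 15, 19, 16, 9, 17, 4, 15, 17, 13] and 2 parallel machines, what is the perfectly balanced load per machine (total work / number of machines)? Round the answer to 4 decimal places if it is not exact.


Total processing time = 20 + 15 + 19 + 16 + 9 + 17 + 4 + 15 + 17 + 13 = 145
Number of machines = 2
Ideal balanced load = 145 / 2 = 72.5

72.5


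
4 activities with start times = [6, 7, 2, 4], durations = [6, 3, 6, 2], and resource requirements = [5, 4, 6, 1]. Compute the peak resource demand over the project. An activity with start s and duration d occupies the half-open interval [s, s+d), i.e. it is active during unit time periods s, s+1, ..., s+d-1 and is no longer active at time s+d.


Each activity i is active on [start_i, start_i + duration_i).
Compute total resource usage per time slot:
  t=0: active resources = [], total = 0
  t=1: active resources = [], total = 0
  t=2: active resources = [6], total = 6
  t=3: active resources = [6], total = 6
  t=4: active resources = [6, 1], total = 7
  t=5: active resources = [6, 1], total = 7
  t=6: active resources = [5, 6], total = 11
  t=7: active resources = [5, 4, 6], total = 15
  t=8: active resources = [5, 4], total = 9
  t=9: active resources = [5, 4], total = 9
  t=10: active resources = [5], total = 5
  t=11: active resources = [5], total = 5
Peak resource demand = 15

15


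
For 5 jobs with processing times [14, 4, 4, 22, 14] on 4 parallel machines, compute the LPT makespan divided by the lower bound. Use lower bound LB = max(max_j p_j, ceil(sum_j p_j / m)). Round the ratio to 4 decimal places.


LPT order: [22, 14, 14, 4, 4]
Machine loads after assignment: [22, 14, 14, 8]
LPT makespan = 22
Lower bound = max(max_job, ceil(total/4)) = max(22, 15) = 22
Ratio = 22 / 22 = 1.0

1.0


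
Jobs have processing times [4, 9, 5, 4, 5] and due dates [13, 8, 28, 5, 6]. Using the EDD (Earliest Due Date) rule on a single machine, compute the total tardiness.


Sort by due date (EDD order): [(4, 5), (5, 6), (9, 8), (4, 13), (5, 28)]
Compute completion times and tardiness:
  Job 1: p=4, d=5, C=4, tardiness=max(0,4-5)=0
  Job 2: p=5, d=6, C=9, tardiness=max(0,9-6)=3
  Job 3: p=9, d=8, C=18, tardiness=max(0,18-8)=10
  Job 4: p=4, d=13, C=22, tardiness=max(0,22-13)=9
  Job 5: p=5, d=28, C=27, tardiness=max(0,27-28)=0
Total tardiness = 22

22


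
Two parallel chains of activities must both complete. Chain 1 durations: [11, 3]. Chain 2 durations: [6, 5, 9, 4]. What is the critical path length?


Path A total = 11 + 3 = 14
Path B total = 6 + 5 + 9 + 4 = 24
Critical path = longest path = max(14, 24) = 24

24


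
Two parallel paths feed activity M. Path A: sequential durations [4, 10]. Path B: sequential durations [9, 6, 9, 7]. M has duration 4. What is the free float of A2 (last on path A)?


ES(A2) = sum of predecessors on chain A = 4
EF(A2) = ES + duration = 4 + 10 = 14
Successor of A2 is M. ES(M) = max(sum(A), sum(B)) = max(14, 31) = 31
Free float = ES(successor) - EF(current) = 31 - 14 = 17

17


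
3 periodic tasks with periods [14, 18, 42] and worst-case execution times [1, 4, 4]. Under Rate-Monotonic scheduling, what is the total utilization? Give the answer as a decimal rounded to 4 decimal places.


Compute individual utilizations (exact fractions):
  Task 1: C/T = 1/14 (approx. 0.0714)
  Task 2: C/T = 4/18 = 2/9 (approx. 0.2222)
  Task 3: C/T = 4/42 = 2/21 (approx. 0.0952)
Total utilization U = 1/14 + 2/9 + 2/21 = 7/18
Rounded to 4 decimal places: U = 0.3889
RM (Liu & Layland) bound for 3 tasks = 0.779763; compare with U = 7/18 (approx. 0.388889)
U <= bound, so schedulable by RM sufficient condition.

0.3889


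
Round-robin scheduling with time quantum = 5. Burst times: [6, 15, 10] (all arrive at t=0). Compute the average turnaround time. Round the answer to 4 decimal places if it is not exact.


Time quantum = 5
Execution trace:
  J1 runs 5 units, time = 5
  J2 runs 5 units, time = 10
  J3 runs 5 units, time = 15
  J1 runs 1 units, time = 16
  J2 runs 5 units, time = 21
  J3 runs 5 units, time = 26
  J2 runs 5 units, time = 31
Finish times: [16, 31, 26]
Average turnaround = 73/3 = 24.3333

24.3333


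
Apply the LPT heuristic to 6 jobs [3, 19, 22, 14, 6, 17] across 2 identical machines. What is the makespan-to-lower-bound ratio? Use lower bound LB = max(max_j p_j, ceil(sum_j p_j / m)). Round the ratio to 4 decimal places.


LPT order: [22, 19, 17, 14, 6, 3]
Machine loads after assignment: [42, 39]
LPT makespan = 42
Lower bound = max(max_job, ceil(total/2)) = max(22, 41) = 41
Ratio = 42 / 41 = 1.0244

1.0244


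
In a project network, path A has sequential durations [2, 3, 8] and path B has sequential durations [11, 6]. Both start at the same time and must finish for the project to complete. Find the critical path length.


Path A total = 2 + 3 + 8 = 13
Path B total = 11 + 6 = 17
Critical path = longest path = max(13, 17) = 17

17


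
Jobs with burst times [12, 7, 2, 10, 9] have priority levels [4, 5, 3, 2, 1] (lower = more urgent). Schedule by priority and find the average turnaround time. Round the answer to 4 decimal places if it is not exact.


Sort by priority (ascending = highest first):
Order: [(1, 9), (2, 10), (3, 2), (4, 12), (5, 7)]
Completion times:
  Priority 1, burst=9, C=9
  Priority 2, burst=10, C=19
  Priority 3, burst=2, C=21
  Priority 4, burst=12, C=33
  Priority 5, burst=7, C=40
Average turnaround = 122/5 = 24.4

24.4


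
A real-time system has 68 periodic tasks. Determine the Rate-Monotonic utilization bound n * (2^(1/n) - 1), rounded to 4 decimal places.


Compute 2^(1/68) = 1.0102454700
Subtract 1: 1.0102454700 - 1 = 0.0102454700
Multiply by n: 68 * 0.0102454700 = 0.6966919600
Round to 4 dp: 0.6967

0.6967


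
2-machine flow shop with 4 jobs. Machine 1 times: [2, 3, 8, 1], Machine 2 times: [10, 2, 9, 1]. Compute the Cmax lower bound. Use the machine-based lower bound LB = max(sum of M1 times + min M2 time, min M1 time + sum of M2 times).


LB1 = sum(M1 times) + min(M2 times) = 14 + 1 = 15
LB2 = min(M1 times) + sum(M2 times) = 1 + 22 = 23
Lower bound = max(LB1, LB2) = max(15, 23) = 23

23


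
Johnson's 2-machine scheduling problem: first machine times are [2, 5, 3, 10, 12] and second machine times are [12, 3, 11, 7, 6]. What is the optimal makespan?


Apply Johnson's rule:
  Group 1 (a <= b): [(1, 2, 12), (3, 3, 11)]
  Group 2 (a > b): [(4, 10, 7), (5, 12, 6), (2, 5, 3)]
Optimal job order: [1, 3, 4, 5, 2]
Schedule:
  Job 1: M1 done at 2, M2 done at 14
  Job 3: M1 done at 5, M2 done at 25
  Job 4: M1 done at 15, M2 done at 32
  Job 5: M1 done at 27, M2 done at 38
  Job 2: M1 done at 32, M2 done at 41
Makespan = 41

41


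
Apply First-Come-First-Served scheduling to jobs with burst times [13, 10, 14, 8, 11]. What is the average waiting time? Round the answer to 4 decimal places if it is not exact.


FCFS order (as given): [13, 10, 14, 8, 11]
Waiting times:
  Job 1: wait = 0
  Job 2: wait = 13
  Job 3: wait = 23
  Job 4: wait = 37
  Job 5: wait = 45
Sum of waiting times = 118
Average waiting time = 118/5 = 23.6

23.6


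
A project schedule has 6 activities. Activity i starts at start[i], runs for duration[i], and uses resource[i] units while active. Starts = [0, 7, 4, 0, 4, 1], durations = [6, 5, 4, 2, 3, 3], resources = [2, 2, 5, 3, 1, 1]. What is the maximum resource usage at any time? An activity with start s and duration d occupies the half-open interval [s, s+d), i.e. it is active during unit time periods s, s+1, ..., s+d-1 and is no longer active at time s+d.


Each activity i is active on [start_i, start_i + duration_i).
Compute total resource usage per time slot:
  t=0: active resources = [2, 3], total = 5
  t=1: active resources = [2, 3, 1], total = 6
  t=2: active resources = [2, 1], total = 3
  t=3: active resources = [2, 1], total = 3
  t=4: active resources = [2, 5, 1], total = 8
  t=5: active resources = [2, 5, 1], total = 8
  t=6: active resources = [5, 1], total = 6
  t=7: active resources = [2, 5], total = 7
  t=8: active resources = [2], total = 2
  t=9: active resources = [2], total = 2
  t=10: active resources = [2], total = 2
  t=11: active resources = [2], total = 2
Peak resource demand = 8

8


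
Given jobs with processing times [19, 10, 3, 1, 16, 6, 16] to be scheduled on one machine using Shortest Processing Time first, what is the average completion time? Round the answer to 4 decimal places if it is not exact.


Sort jobs by processing time (SPT order): [1, 3, 6, 10, 16, 16, 19]
Compute completion times sequentially:
  Job 1: processing = 1, completes at 1
  Job 2: processing = 3, completes at 4
  Job 3: processing = 6, completes at 10
  Job 4: processing = 10, completes at 20
  Job 5: processing = 16, completes at 36
  Job 6: processing = 16, completes at 52
  Job 7: processing = 19, completes at 71
Sum of completion times = 194
Average completion time = 194/7 = 27.7143

27.7143


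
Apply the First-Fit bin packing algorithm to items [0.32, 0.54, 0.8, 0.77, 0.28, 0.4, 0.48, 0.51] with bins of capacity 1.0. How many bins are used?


Place items sequentially using First-Fit:
  Item 0.32 -> new Bin 1
  Item 0.54 -> Bin 1 (now 0.86)
  Item 0.8 -> new Bin 2
  Item 0.77 -> new Bin 3
  Item 0.28 -> new Bin 4
  Item 0.4 -> Bin 4 (now 0.68)
  Item 0.48 -> new Bin 5
  Item 0.51 -> Bin 5 (now 0.99)
Total bins used = 5

5


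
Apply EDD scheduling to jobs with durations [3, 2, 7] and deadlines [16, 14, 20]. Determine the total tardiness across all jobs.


Sort by due date (EDD order): [(2, 14), (3, 16), (7, 20)]
Compute completion times and tardiness:
  Job 1: p=2, d=14, C=2, tardiness=max(0,2-14)=0
  Job 2: p=3, d=16, C=5, tardiness=max(0,5-16)=0
  Job 3: p=7, d=20, C=12, tardiness=max(0,12-20)=0
Total tardiness = 0

0


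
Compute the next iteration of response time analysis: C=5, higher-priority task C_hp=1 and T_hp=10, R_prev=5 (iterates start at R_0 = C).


R_next = C + ceil(R_prev / T_hp) * C_hp
ceil(5 / 10) = ceil(0.5) = 1
Interference = 1 * 1 = 1
R_next = 5 + 1 = 6

6


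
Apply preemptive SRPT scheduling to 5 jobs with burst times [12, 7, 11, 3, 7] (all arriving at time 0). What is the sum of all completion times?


Since all jobs arrive at t=0, SRPT equals SPT ordering.
SPT order: [3, 7, 7, 11, 12]
Completion times:
  Job 1: p=3, C=3
  Job 2: p=7, C=10
  Job 3: p=7, C=17
  Job 4: p=11, C=28
  Job 5: p=12, C=40
Total completion time = 3 + 10 + 17 + 28 + 40 = 98

98


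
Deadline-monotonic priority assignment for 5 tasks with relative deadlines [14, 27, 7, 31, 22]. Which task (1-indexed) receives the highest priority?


Sort tasks by relative deadline (ascending):
  Task 3: deadline = 7
  Task 1: deadline = 14
  Task 5: deadline = 22
  Task 2: deadline = 27
  Task 4: deadline = 31
Priority order (highest first): [3, 1, 5, 2, 4]
Highest priority task = 3

3


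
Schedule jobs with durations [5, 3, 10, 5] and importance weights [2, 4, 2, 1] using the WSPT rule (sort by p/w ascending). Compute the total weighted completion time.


Compute p/w ratios and sort ascending (WSPT): [(3, 4), (5, 2), (10, 2), (5, 1)]
Compute weighted completion times:
  Job (p=3,w=4): C=3, w*C=4*3=12
  Job (p=5,w=2): C=8, w*C=2*8=16
  Job (p=10,w=2): C=18, w*C=2*18=36
  Job (p=5,w=1): C=23, w*C=1*23=23
Total weighted completion time = 87

87


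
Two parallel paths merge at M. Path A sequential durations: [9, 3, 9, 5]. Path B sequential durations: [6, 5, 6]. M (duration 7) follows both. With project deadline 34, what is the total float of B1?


Forward pass: ES(B1) = sum of predecessors on chain B = 0
EF = ES + duration = 0 + 6 = 6
Backward pass: LF(M) = deadline = 34; LS(M) = 34 - 7 = 27
LF(B1) = LS(M) - sum(successors on chain B) = 27 - 11 = 16
LS = LF - duration = 16 - 6 = 10
Total float = LS - ES = 10 - 0 = 10

10


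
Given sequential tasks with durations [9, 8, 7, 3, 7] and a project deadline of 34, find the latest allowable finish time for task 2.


LF(activity 2) = deadline - sum of successor durations
Successors: activities 3 through 5 with durations [7, 3, 7]
Sum of successor durations = 17
LF = 34 - 17 = 17

17


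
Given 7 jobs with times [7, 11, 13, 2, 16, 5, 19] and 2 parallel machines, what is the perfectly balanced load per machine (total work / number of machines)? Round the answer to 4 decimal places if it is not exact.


Total processing time = 7 + 11 + 13 + 2 + 16 + 5 + 19 = 73
Number of machines = 2
Ideal balanced load = 73 / 2 = 36.5

36.5


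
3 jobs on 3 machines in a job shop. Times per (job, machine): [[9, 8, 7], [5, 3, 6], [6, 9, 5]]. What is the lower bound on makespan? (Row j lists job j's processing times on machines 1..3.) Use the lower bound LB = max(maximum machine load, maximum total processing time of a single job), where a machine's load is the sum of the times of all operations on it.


Machine loads:
  Machine 1: 9 + 5 + 6 = 20
  Machine 2: 8 + 3 + 9 = 20
  Machine 3: 7 + 6 + 5 = 18
Max machine load = 20
Job totals:
  Job 1: 24
  Job 2: 14
  Job 3: 20
Max job total = 24
Lower bound = max(20, 24) = 24

24


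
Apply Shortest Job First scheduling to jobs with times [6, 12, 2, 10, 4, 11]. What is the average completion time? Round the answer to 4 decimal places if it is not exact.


SJF order (ascending): [2, 4, 6, 10, 11, 12]
Completion times:
  Job 1: burst=2, C=2
  Job 2: burst=4, C=6
  Job 3: burst=6, C=12
  Job 4: burst=10, C=22
  Job 5: burst=11, C=33
  Job 6: burst=12, C=45
Average completion = 120/6 = 20.0

20.0


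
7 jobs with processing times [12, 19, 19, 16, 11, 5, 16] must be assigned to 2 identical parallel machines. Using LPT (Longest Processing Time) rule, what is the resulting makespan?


Sort jobs in decreasing order (LPT): [19, 19, 16, 16, 12, 11, 5]
Assign each job to the least loaded machine:
  Machine 1: jobs [19, 16, 12], load = 47
  Machine 2: jobs [19, 16, 11, 5], load = 51
Makespan = max load = 51

51


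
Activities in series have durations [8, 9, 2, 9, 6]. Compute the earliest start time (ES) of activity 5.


Activity 5 starts after activities 1 through 4 complete.
Predecessor durations: [8, 9, 2, 9]
ES = 8 + 9 + 2 + 9 = 28

28


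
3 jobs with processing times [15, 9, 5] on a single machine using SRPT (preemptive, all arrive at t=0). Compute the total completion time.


Since all jobs arrive at t=0, SRPT equals SPT ordering.
SPT order: [5, 9, 15]
Completion times:
  Job 1: p=5, C=5
  Job 2: p=9, C=14
  Job 3: p=15, C=29
Total completion time = 5 + 14 + 29 = 48

48


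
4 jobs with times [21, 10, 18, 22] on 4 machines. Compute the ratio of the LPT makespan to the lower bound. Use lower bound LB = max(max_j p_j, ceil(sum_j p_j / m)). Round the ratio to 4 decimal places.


LPT order: [22, 21, 18, 10]
Machine loads after assignment: [22, 21, 18, 10]
LPT makespan = 22
Lower bound = max(max_job, ceil(total/4)) = max(22, 18) = 22
Ratio = 22 / 22 = 1.0

1.0
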